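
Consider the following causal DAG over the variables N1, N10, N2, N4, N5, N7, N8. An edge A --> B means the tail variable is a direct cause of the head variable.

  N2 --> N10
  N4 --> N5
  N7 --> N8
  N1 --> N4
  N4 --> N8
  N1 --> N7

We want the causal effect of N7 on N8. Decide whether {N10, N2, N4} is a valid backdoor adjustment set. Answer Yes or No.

Yes

Backdoor paths from N7 to N8 (paths whose first edge points into N7):
  P1: N7 <- N1 -> N4 -> N8
Condition 1 (no descendant of N7 in the set): holds — descendants of N7 are {N8}; none are in {N10, N2, N4}.
Condition 2 (every backdoor path blocked by {N10, N2, N4}):
  P1: blocked at chain node N4 ∈ conditioning set.
{N10, N2, N4} satisfies the backdoor criterion.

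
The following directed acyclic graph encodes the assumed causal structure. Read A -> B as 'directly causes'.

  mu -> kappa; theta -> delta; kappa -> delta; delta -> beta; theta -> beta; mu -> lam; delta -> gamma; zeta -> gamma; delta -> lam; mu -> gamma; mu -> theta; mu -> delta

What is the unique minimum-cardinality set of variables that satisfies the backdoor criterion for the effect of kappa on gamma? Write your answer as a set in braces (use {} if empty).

{mu}

Variables eligible for adjustment (non-descendants of kappa, excluding kappa and gamma): {mu, theta, zeta}.
Backdoor paths from kappa to gamma:
  P1: kappa <- mu -> theta -> delta -> gamma
  P2: kappa <- mu -> theta -> beta <- delta -> gamma
  P3: kappa <- mu -> delta -> gamma
  P4: kappa <- mu -> lam <- delta -> gamma
  P5: kappa <- mu -> gamma
The empty set is not sufficient: P1 (kappa <- mu -> theta -> delta -> gamma) has no collider blocking it and no conditioned non-collider, so it is open.
Try {mu}:
  P1: blocked at fork node mu ∈ conditioning set.
  P2: blocked at fork node mu ∈ conditioning set.
  P3: blocked at fork node mu ∈ conditioning set.
  P4: blocked at fork node mu ∈ conditioning set.
  P5: blocked at fork node mu ∈ conditioning set.
{mu} contains no descendant of kappa and blocks every backdoor path.
No other singleton works — e.g. {zeta} leaves P1 open — so {mu} is the unique smallest valid adjustment set.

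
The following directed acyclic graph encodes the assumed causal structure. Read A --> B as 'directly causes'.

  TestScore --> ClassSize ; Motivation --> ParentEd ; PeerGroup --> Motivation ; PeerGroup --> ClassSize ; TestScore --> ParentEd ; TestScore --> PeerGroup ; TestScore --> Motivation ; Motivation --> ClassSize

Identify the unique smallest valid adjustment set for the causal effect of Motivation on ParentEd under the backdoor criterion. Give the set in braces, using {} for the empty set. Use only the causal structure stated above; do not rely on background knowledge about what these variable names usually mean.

Variables eligible for adjustment (non-descendants of Motivation, excluding Motivation and ParentEd): {PeerGroup, TestScore}.
Backdoor paths from Motivation to ParentEd:
  P1: Motivation <- TestScore -> ParentEd
  P2: Motivation <- PeerGroup <- TestScore -> ParentEd
  P3: Motivation <- PeerGroup -> ClassSize <- TestScore -> ParentEd
The empty set is not sufficient: P1 (Motivation <- TestScore -> ParentEd) has no collider blocking it and no conditioned non-collider, so it is open.
Try {TestScore}:
  P1: blocked at fork node TestScore ∈ conditioning set.
  P2: blocked at fork node TestScore ∈ conditioning set.
  P3: blocked at collider ClassSize (neither it nor any descendant is in the conditioning set).
{TestScore} contains no descendant of Motivation and blocks every backdoor path.
No other singleton works — e.g. {PeerGroup} leaves P1 open — so {TestScore} is the unique smallest valid adjustment set.

{TestScore}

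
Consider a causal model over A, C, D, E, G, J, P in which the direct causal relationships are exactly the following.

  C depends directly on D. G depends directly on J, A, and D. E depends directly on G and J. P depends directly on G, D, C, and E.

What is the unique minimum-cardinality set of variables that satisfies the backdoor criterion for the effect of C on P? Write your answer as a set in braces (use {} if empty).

Variables eligible for adjustment (non-descendants of C, excluding C and P): {A, D, E, G, J}.
Backdoor paths from C to P:
  P1: C <- D -> G <- J -> E -> P
  P2: C <- D -> G -> E -> P
  P3: C <- D -> G -> P
  P4: C <- D -> P
The empty set is not sufficient: P2 (C <- D -> G -> E -> P) has no collider blocking it and no conditioned non-collider, so it is open.
Try {D}:
  P1: blocked at fork node D ∈ conditioning set.
  P2: blocked at fork node D ∈ conditioning set.
  P3: blocked at fork node D ∈ conditioning set.
  P4: blocked at fork node D ∈ conditioning set.
{D} contains no descendant of C and blocks every backdoor path.
No other singleton works — e.g. {A} leaves P2 open — so {D} is the unique smallest valid adjustment set.

{D}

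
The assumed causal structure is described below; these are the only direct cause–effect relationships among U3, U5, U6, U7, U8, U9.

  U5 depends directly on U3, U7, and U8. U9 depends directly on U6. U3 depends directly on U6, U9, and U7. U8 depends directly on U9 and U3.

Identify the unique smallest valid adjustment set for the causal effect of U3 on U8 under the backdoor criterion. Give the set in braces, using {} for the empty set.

{U9}

Variables eligible for adjustment (non-descendants of U3, excluding U3 and U8): {U6, U7, U9}.
Backdoor paths from U3 to U8:
  P1: U3 <- U7 -> U5 <- U8
  P2: U3 <- U6 -> U9 -> U8
  P3: U3 <- U9 -> U8
The empty set is not sufficient: P2 (U3 <- U6 -> U9 -> U8) has no collider blocking it and no conditioned non-collider, so it is open.
Try {U9}:
  P1: blocked at collider U5 (neither it nor any descendant is in the conditioning set).
  P2: blocked at chain node U9 ∈ conditioning set.
  P3: blocked at fork node U9 ∈ conditioning set.
{U9} contains no descendant of U3 and blocks every backdoor path.
No other singleton works — e.g. {U7} leaves P2 open — so {U9} is the unique smallest valid adjustment set.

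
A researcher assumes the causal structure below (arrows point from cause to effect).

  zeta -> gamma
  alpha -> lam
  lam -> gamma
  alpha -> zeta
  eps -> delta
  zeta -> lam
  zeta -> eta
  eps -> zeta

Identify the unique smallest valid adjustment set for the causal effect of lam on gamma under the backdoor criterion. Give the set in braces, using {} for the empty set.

Variables eligible for adjustment (non-descendants of lam, excluding lam and gamma): {alpha, delta, eps, eta, zeta}.
Backdoor paths from lam to gamma:
  P1: lam <- alpha -> zeta -> gamma
  P2: lam <- zeta -> gamma
The empty set is not sufficient: P1 (lam <- alpha -> zeta -> gamma) has no collider blocking it and no conditioned non-collider, so it is open.
Try {zeta}:
  P1: blocked at chain node zeta ∈ conditioning set.
  P2: blocked at fork node zeta ∈ conditioning set.
{zeta} contains no descendant of lam and blocks every backdoor path.
No other singleton works — e.g. {alpha} leaves P2 open — so {zeta} is the unique smallest valid adjustment set.

{zeta}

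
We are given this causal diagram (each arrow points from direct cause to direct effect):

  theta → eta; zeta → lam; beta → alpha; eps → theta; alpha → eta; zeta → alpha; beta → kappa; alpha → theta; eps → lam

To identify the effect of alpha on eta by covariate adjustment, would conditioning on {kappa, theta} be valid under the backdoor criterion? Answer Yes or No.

Backdoor paths from alpha to eta (paths whose first edge points into alpha):
  P1: alpha <- zeta -> lam <- eps -> theta -> eta
Condition 1 (no descendant of alpha in the set): FAILS — theta is a descendant of alpha.
Condition 2 (every backdoor path blocked by {kappa, theta}):
  P1: blocked at collider lam (neither it nor any descendant is in the conditioning set).
{kappa, theta} does not satisfy the backdoor criterion.

No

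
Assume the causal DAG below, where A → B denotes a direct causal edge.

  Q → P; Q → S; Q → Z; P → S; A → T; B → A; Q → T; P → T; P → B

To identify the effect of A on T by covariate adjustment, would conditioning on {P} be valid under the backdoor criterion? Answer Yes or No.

Backdoor paths from A to T (paths whose first edge points into A):
  P1: A <- B <- P <- Q -> T
  P2: A <- B <- P -> T
  P3: A <- B <- P -> S <- Q -> T
Condition 1 (no descendant of A in the set): holds — descendants of A are {T}; none are in {P}.
Condition 2 (every backdoor path blocked by {P}):
  P1: blocked at chain node P ∈ conditioning set.
  P2: blocked at fork node P ∈ conditioning set.
  P3: blocked at fork node P ∈ conditioning set.
{P} satisfies the backdoor criterion.

Yes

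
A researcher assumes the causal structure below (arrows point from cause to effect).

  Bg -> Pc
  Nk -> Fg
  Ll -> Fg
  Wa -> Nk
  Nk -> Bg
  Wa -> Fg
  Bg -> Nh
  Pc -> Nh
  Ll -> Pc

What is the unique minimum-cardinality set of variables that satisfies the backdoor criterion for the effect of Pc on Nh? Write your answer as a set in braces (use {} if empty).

{Bg}

Variables eligible for adjustment (non-descendants of Pc, excluding Pc and Nh): {Bg, Fg, Ll, Nk, Wa}.
Backdoor paths from Pc to Nh:
  P1: Pc <- Ll -> Fg <- Wa -> Nk -> Bg -> Nh
  P2: Pc <- Ll -> Fg <- Nk -> Bg -> Nh
  P3: Pc <- Bg -> Nh
The empty set is not sufficient: P3 (Pc <- Bg -> Nh) has no collider blocking it and no conditioned non-collider, so it is open.
Try {Bg}:
  P1: blocked at collider Fg (neither it nor any descendant is in the conditioning set).
  P2: blocked at collider Fg (neither it nor any descendant is in the conditioning set).
  P3: blocked at fork node Bg ∈ conditioning set.
{Bg} contains no descendant of Pc and blocks every backdoor path.
No other singleton works — e.g. {Ll} leaves P3 open — so {Bg} is the unique smallest valid adjustment set.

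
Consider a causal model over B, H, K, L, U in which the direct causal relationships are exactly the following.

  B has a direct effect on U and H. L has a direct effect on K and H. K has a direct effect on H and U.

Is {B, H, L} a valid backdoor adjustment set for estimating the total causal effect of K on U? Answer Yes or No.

Backdoor paths from K to U (paths whose first edge points into K):
  P1: K <- L -> H <- B -> U
Condition 1 (no descendant of K in the set): FAILS — H is a descendant of K.
Condition 2 (every backdoor path blocked by {B, H, L}):
  P1: blocked at fork node L ∈ conditioning set.
{B, H, L} does not satisfy the backdoor criterion.

No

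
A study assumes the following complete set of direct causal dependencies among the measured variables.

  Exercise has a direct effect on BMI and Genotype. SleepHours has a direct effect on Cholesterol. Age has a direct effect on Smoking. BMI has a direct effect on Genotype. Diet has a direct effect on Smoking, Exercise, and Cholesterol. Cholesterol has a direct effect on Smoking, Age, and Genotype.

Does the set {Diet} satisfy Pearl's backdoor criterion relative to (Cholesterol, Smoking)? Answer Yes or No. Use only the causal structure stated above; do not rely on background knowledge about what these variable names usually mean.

Backdoor paths from Cholesterol to Smoking (paths whose first edge points into Cholesterol):
  P1: Cholesterol <- Diet -> Smoking
Condition 1 (no descendant of Cholesterol in the set): holds — descendants of Cholesterol are {Age, Genotype, Smoking}; none are in {Diet}.
Condition 2 (every backdoor path blocked by {Diet}):
  P1: blocked at fork node Diet ∈ conditioning set.
{Diet} satisfies the backdoor criterion.

Yes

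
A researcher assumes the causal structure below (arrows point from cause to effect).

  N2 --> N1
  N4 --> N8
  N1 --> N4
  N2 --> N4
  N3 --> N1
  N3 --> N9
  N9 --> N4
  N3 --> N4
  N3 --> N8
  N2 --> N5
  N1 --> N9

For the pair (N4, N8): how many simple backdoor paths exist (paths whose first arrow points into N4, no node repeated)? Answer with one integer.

A backdoor path from N4 to N8 is any simple undirected path whose first edge points into N4 (i.e. leaves N4 via a parent).
Parents of N4: {N1, N2, N3, N9}.
Enumerating:
  P1: N4 <- N2 -> N1 <- N3 -> N8
  P2: N4 <- N2 -> N1 -> N9 <- N3 -> N8
  P3: N4 <- N3 -> N8
  P4: N4 <- N1 <- N3 -> N8
  P5: N4 <- N1 -> N9 <- N3 -> N8
  P6: N4 <- N9 <- N3 -> N8
  P7: N4 <- N9 <- N1 <- N3 -> N8
That exhausts the simple backdoor paths. Count: 7.

7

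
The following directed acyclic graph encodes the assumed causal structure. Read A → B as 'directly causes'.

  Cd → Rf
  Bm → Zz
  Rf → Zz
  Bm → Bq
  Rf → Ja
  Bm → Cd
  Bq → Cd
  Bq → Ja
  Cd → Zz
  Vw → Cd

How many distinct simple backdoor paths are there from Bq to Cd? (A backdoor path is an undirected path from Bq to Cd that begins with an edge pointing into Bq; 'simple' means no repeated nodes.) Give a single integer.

A backdoor path from Bq to Cd is any simple undirected path whose first edge points into Bq (i.e. leaves Bq via a parent).
Parents of Bq: {Bm}.
Enumerating:
  P1: Bq <- Bm -> Cd
  P2: Bq <- Bm -> Zz <- Cd
  P3: Bq <- Bm -> Zz <- Rf <- Cd
That exhausts the simple backdoor paths. Count: 3.

3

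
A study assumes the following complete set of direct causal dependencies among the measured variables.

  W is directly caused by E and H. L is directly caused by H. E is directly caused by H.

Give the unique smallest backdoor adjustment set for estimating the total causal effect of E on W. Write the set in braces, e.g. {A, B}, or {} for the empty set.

Variables eligible for adjustment (non-descendants of E, excluding E and W): {H, L}.
Backdoor paths from E to W:
  P1: E <- H -> W
The empty set is not sufficient: P1 (E <- H -> W) has no collider blocking it and no conditioned non-collider, so it is open.
Try {H}:
  P1: blocked at fork node H ∈ conditioning set.
{H} contains no descendant of E and blocks every backdoor path.
No other singleton works — e.g. {L} leaves P1 open — so {H} is the unique smallest valid adjustment set.

{H}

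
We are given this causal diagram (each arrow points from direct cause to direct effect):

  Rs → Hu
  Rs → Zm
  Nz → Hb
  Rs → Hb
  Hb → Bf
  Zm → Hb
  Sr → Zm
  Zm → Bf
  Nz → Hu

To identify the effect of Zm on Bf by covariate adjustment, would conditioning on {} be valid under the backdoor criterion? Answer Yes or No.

Backdoor paths from Zm to Bf (paths whose first edge points into Zm):
  P1: Zm <- Rs -> Hb -> Bf
  P2: Zm <- Rs -> Hu <- Nz -> Hb -> Bf
Condition 1 (no descendant of Zm in the set): holds — descendants of Zm are {Bf, Hb}; none are in {}.
Condition 2 (every backdoor path blocked by {}):
  P1: open — no interior node is in the conditioning set.
  P2: blocked at collider Hu (neither it nor any descendant is in the conditioning set).
{} does not satisfy the backdoor criterion.

No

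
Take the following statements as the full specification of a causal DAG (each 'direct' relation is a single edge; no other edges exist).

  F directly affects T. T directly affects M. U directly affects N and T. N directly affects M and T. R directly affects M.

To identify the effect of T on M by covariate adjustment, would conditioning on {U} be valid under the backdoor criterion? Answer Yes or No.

No

Backdoor paths from T to M (paths whose first edge points into T):
  P1: T <- U -> N -> M
  P2: T <- N -> M
Condition 1 (no descendant of T in the set): holds — descendants of T are {M}; none are in {U}.
Condition 2 (every backdoor path blocked by {U}):
  P1: blocked at fork node U ∈ conditioning set.
  P2: open — no interior node is in the conditioning set.
{U} does not satisfy the backdoor criterion.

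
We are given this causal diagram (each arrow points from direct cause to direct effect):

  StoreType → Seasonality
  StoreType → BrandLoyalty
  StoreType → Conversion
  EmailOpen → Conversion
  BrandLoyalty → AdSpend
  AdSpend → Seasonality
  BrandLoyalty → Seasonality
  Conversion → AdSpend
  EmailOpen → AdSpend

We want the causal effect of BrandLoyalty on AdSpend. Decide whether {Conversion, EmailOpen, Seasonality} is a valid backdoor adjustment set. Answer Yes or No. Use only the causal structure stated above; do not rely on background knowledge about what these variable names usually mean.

Backdoor paths from BrandLoyalty to AdSpend (paths whose first edge points into BrandLoyalty):
  P1: BrandLoyalty <- StoreType -> Conversion <- EmailOpen -> AdSpend
  P2: BrandLoyalty <- StoreType -> Conversion -> AdSpend
  P3: BrandLoyalty <- StoreType -> Seasonality <- AdSpend
Condition 1 (no descendant of BrandLoyalty in the set): FAILS — Seasonality is a descendant of BrandLoyalty.
Condition 2 (every backdoor path blocked by {Conversion, EmailOpen, Seasonality}):
  P1: blocked at fork node EmailOpen ∈ conditioning set.
  P2: blocked at chain node Conversion ∈ conditioning set.
  P3: open — collider(s) Seasonality are conditioned on (or have a conditioned descendant) and no non-collider on the path is in the set.
{Conversion, EmailOpen, Seasonality} does not satisfy the backdoor criterion.

No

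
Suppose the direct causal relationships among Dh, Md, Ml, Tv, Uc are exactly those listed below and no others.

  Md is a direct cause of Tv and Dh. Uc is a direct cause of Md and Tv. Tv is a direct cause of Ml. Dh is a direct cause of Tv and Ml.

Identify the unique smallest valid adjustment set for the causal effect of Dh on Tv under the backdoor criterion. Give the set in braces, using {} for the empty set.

Variables eligible for adjustment (non-descendants of Dh, excluding Dh and Tv): {Md, Uc}.
Backdoor paths from Dh to Tv:
  P1: Dh <- Md <- Uc -> Tv
  P2: Dh <- Md -> Tv
The empty set is not sufficient: P1 (Dh <- Md <- Uc -> Tv) has no collider blocking it and no conditioned non-collider, so it is open.
Try {Md}:
  P1: blocked at chain node Md ∈ conditioning set.
  P2: blocked at fork node Md ∈ conditioning set.
{Md} contains no descendant of Dh and blocks every backdoor path.
No other singleton works — e.g. {Uc} leaves P2 open — so {Md} is the unique smallest valid adjustment set.

{Md}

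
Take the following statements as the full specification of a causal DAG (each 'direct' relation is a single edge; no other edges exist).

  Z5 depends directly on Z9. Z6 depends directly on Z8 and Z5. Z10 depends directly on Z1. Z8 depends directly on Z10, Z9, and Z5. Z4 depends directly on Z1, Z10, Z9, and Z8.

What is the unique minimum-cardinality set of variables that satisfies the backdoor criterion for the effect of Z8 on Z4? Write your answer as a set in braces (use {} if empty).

{Z10, Z9}

Variables eligible for adjustment (non-descendants of Z8, excluding Z8 and Z4): {Z1, Z10, Z5, Z9}.
Backdoor paths from Z8 to Z4:
  P1: Z8 <- Z9 -> Z4
  P2: Z8 <- Z10 <- Z1 -> Z4
  P3: Z8 <- Z10 -> Z4
  P4: Z8 <- Z5 <- Z9 -> Z4
The empty set is not sufficient: P1 (Z8 <- Z9 -> Z4) has no collider blocking it and no conditioned non-collider, so it is open.
Try {Z10, Z9}:
  P1: blocked at fork node Z9 ∈ conditioning set.
  P2: blocked at chain node Z10 ∈ conditioning set.
  P3: blocked at fork node Z10 ∈ conditioning set.
  P4: blocked at fork node Z9 ∈ conditioning set.
{Z10, Z9} contains no descendant of Z8 and blocks every backdoor path.
Every element of {Z10, Z9} is needed (dropping Z10 leaves P2 open; dropping Z9 leaves P1 open), so no proper subset is valid.
Among all size-2 subsets of the eligible variables, only {Z10, Z9} blocks every backdoor path, so it is the unique smallest valid adjustment set.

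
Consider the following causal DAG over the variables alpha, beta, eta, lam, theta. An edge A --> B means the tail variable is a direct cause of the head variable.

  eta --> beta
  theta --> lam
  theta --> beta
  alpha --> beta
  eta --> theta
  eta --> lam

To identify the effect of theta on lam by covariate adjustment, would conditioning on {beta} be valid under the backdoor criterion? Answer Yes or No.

Backdoor paths from theta to lam (paths whose first edge points into theta):
  P1: theta <- eta -> lam
Condition 1 (no descendant of theta in the set): FAILS — beta is a descendant of theta.
Condition 2 (every backdoor path blocked by {beta}):
  P1: open — no interior node is in the conditioning set.
{beta} does not satisfy the backdoor criterion.

No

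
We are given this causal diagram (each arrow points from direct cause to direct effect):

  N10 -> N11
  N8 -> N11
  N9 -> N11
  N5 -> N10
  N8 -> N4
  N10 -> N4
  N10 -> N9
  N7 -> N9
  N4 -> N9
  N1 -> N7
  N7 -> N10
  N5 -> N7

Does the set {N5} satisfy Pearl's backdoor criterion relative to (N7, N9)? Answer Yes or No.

Backdoor paths from N7 to N9 (paths whose first edge points into N7):
  P1: N7 <- N5 -> N10 -> N4 <- N8 -> N11 <- N9
  P2: N7 <- N5 -> N10 -> N4 -> N9
  P3: N7 <- N5 -> N10 -> N9
  P4: N7 <- N5 -> N10 -> N11 <- N8 -> N4 -> N9
  P5: N7 <- N5 -> N10 -> N11 <- N9
Condition 1 (no descendant of N7 in the set): holds — descendants of N7 are {N10, N11, N4, N9}; none are in {N5}.
Condition 2 (every backdoor path blocked by {N5}):
  P1: blocked at fork node N5 ∈ conditioning set.
  P2: blocked at fork node N5 ∈ conditioning set.
  P3: blocked at fork node N5 ∈ conditioning set.
  P4: blocked at fork node N5 ∈ conditioning set.
  P5: blocked at fork node N5 ∈ conditioning set.
{N5} satisfies the backdoor criterion.

Yes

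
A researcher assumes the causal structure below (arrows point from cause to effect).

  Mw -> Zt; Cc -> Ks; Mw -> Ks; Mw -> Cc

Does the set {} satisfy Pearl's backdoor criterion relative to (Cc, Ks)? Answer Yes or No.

No

Backdoor paths from Cc to Ks (paths whose first edge points into Cc):
  P1: Cc <- Mw -> Ks
Condition 1 (no descendant of Cc in the set): holds — descendants of Cc are {Ks}; none are in {}.
Condition 2 (every backdoor path blocked by {}):
  P1: open — no interior node is in the conditioning set.
{} does not satisfy the backdoor criterion.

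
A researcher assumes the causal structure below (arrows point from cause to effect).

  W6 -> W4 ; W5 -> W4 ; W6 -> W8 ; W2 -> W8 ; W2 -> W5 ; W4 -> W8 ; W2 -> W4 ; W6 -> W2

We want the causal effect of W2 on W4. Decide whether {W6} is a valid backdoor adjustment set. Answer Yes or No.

Yes

Backdoor paths from W2 to W4 (paths whose first edge points into W2):
  P1: W2 <- W6 -> W4
  P2: W2 <- W6 -> W8 <- W4
Condition 1 (no descendant of W2 in the set): holds — descendants of W2 are {W4, W5, W8}; none are in {W6}.
Condition 2 (every backdoor path blocked by {W6}):
  P1: blocked at fork node W6 ∈ conditioning set.
  P2: blocked at fork node W6 ∈ conditioning set.
{W6} satisfies the backdoor criterion.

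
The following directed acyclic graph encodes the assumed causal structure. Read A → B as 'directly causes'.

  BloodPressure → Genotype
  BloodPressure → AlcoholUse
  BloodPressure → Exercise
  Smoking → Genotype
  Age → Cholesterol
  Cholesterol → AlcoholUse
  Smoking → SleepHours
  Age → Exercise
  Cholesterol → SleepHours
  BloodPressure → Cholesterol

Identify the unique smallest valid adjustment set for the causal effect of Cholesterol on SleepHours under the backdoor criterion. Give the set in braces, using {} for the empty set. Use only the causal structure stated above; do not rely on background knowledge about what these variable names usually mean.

{}

Variables eligible for adjustment (non-descendants of Cholesterol, excluding Cholesterol and SleepHours): {Age, BloodPressure, Exercise, Genotype, Smoking}.
Backdoor paths from Cholesterol to SleepHours:
  P1: Cholesterol <- BloodPressure -> Genotype <- Smoking -> SleepHours
  P2: Cholesterol <- Age -> Exercise <- BloodPressure -> Genotype <- Smoking -> SleepHours
Each backdoor path contains an unconditioned collider, so every path is already blocked with the empty conditioning set:
  P1: blocked at collider Genotype (neither it nor any descendant is in the conditioning set).
  P2: blocked at collider Exercise (neither it nor any descendant is in the conditioning set).
The empty set is therefore the unique smallest valid set.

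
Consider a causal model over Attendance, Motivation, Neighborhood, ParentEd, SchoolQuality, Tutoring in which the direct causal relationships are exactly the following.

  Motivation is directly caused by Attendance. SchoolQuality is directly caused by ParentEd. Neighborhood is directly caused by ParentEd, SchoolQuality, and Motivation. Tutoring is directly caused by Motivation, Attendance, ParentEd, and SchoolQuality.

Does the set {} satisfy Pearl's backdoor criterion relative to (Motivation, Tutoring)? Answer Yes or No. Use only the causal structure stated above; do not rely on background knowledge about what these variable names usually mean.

Backdoor paths from Motivation to Tutoring (paths whose first edge points into Motivation):
  P1: Motivation <- Attendance -> Tutoring
Condition 1 (no descendant of Motivation in the set): holds — descendants of Motivation are {Neighborhood, Tutoring}; none are in {}.
Condition 2 (every backdoor path blocked by {}):
  P1: open — no interior node is in the conditioning set.
{} does not satisfy the backdoor criterion.

No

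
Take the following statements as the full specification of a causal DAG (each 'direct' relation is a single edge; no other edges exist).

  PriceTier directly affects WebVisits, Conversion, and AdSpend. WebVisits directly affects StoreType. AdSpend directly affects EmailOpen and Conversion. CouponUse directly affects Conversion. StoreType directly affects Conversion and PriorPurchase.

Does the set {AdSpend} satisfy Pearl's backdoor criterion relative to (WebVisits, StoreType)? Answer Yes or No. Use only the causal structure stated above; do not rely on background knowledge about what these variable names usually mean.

Yes

Backdoor paths from WebVisits to StoreType (paths whose first edge points into WebVisits):
  P1: WebVisits <- PriceTier -> AdSpend -> Conversion <- StoreType
  P2: WebVisits <- PriceTier -> Conversion <- StoreType
Condition 1 (no descendant of WebVisits in the set): holds — descendants of WebVisits are {Conversion, PriorPurchase, StoreType}; none are in {AdSpend}.
Condition 2 (every backdoor path blocked by {AdSpend}):
  P1: blocked at chain node AdSpend ∈ conditioning set.
  P2: blocked at collider Conversion (neither it nor any descendant is in the conditioning set).
{AdSpend} satisfies the backdoor criterion.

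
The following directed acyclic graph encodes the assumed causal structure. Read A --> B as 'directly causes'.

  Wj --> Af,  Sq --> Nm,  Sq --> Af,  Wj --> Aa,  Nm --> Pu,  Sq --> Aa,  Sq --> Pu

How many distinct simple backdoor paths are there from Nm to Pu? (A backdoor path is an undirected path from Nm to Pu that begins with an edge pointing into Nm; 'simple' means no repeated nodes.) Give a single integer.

1

A backdoor path from Nm to Pu is any simple undirected path whose first edge points into Nm (i.e. leaves Nm via a parent).
Parents of Nm: {Sq}.
Enumerating:
  P1: Nm <- Sq -> Pu
That exhausts the simple backdoor paths. Count: 1.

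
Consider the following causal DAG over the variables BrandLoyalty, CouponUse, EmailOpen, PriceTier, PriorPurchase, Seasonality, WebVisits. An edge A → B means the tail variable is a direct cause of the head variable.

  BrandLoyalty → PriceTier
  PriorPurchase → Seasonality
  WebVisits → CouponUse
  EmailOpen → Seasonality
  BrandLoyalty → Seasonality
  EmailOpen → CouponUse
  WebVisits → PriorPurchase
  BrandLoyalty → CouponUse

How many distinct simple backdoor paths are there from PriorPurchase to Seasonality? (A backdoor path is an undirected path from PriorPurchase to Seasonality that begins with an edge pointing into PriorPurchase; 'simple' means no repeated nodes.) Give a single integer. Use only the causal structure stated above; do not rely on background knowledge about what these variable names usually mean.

2

A backdoor path from PriorPurchase to Seasonality is any simple undirected path whose first edge points into PriorPurchase (i.e. leaves PriorPurchase via a parent).
Parents of PriorPurchase: {WebVisits}.
Enumerating:
  P1: PriorPurchase <- WebVisits -> CouponUse <- BrandLoyalty -> Seasonality
  P2: PriorPurchase <- WebVisits -> CouponUse <- EmailOpen -> Seasonality
That exhausts the simple backdoor paths. Count: 2.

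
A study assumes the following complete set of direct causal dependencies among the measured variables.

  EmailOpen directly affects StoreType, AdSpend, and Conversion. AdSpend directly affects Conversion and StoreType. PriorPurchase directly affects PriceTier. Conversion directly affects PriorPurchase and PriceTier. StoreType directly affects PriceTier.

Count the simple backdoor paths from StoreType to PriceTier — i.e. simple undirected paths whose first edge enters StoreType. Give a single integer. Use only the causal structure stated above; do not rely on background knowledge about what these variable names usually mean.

8

A backdoor path from StoreType to PriceTier is any simple undirected path whose first edge points into StoreType (i.e. leaves StoreType via a parent).
Parents of StoreType: {AdSpend, EmailOpen}.
Enumerating:
  P1: StoreType <- EmailOpen -> AdSpend -> Conversion -> PriorPurchase -> PriceTier
  P2: StoreType <- EmailOpen -> AdSpend -> Conversion -> PriceTier
  P3: StoreType <- EmailOpen -> Conversion -> PriorPurchase -> PriceTier
  P4: StoreType <- EmailOpen -> Conversion -> PriceTier
  P5: StoreType <- AdSpend <- EmailOpen -> Conversion -> PriorPurchase -> PriceTier
  P6: StoreType <- AdSpend <- EmailOpen -> Conversion -> PriceTier
  P7: StoreType <- AdSpend -> Conversion -> PriorPurchase -> PriceTier
  P8: StoreType <- AdSpend -> Conversion -> PriceTier
That exhausts the simple backdoor paths. Count: 8.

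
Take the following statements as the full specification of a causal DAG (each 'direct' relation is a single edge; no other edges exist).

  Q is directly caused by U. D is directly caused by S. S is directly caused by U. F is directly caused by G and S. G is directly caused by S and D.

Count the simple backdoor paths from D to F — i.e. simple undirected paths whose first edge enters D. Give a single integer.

A backdoor path from D to F is any simple undirected path whose first edge points into D (i.e. leaves D via a parent).
Parents of D: {S}.
Enumerating:
  P1: D <- S -> G -> F
  P2: D <- S -> F
That exhausts the simple backdoor paths. Count: 2.

2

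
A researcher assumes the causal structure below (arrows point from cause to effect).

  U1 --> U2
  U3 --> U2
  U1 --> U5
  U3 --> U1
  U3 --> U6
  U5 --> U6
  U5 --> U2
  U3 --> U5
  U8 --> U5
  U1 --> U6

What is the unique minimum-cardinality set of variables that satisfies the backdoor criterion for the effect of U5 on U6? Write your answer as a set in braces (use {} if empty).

{U1, U3}

Variables eligible for adjustment (non-descendants of U5, excluding U5 and U6): {U1, U3, U8}.
Backdoor paths from U5 to U6:
  P1: U5 <- U3 -> U1 -> U6
  P2: U5 <- U3 -> U2 <- U1 -> U6
  P3: U5 <- U3 -> U6
  P4: U5 <- U1 <- U3 -> U6
  P5: U5 <- U1 -> U2 <- U3 -> U6
  P6: U5 <- U1 -> U6
The empty set is not sufficient: P1 (U5 <- U3 -> U1 -> U6) has no collider blocking it and no conditioned non-collider, so it is open.
Try {U1, U3}:
  P1: blocked at fork node U3 ∈ conditioning set.
  P2: blocked at fork node U3 ∈ conditioning set.
  P3: blocked at fork node U3 ∈ conditioning set.
  P4: blocked at chain node U1 ∈ conditioning set.
  P5: blocked at fork node U1 ∈ conditioning set.
  P6: blocked at fork node U1 ∈ conditioning set.
{U1, U3} contains no descendant of U5 and blocks every backdoor path.
Every element of {U1, U3} is needed (dropping U1 leaves P6 open; dropping U3 leaves P3 open), so no proper subset is valid.
Among all size-2 subsets of the eligible variables, only {U1, U3} blocks every backdoor path, so it is the unique smallest valid adjustment set.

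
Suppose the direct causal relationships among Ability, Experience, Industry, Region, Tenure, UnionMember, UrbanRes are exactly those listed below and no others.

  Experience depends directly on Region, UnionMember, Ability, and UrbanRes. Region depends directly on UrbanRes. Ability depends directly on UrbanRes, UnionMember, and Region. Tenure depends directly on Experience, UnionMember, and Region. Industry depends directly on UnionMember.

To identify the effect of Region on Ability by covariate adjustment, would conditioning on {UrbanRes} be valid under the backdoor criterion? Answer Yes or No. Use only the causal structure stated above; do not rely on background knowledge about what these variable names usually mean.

Backdoor paths from Region to Ability (paths whose first edge points into Region):
  P1: Region <- UrbanRes -> Ability
  P2: Region <- UrbanRes -> Experience <- UnionMember -> Ability
  P3: Region <- UrbanRes -> Experience <- Ability
  P4: Region <- UrbanRes -> Experience -> Tenure <- UnionMember -> Ability
Condition 1 (no descendant of Region in the set): holds — descendants of Region are {Ability, Experience, Tenure}; none are in {UrbanRes}.
Condition 2 (every backdoor path blocked by {UrbanRes}):
  P1: blocked at fork node UrbanRes ∈ conditioning set.
  P2: blocked at fork node UrbanRes ∈ conditioning set.
  P3: blocked at fork node UrbanRes ∈ conditioning set.
  P4: blocked at fork node UrbanRes ∈ conditioning set.
{UrbanRes} satisfies the backdoor criterion.

Yes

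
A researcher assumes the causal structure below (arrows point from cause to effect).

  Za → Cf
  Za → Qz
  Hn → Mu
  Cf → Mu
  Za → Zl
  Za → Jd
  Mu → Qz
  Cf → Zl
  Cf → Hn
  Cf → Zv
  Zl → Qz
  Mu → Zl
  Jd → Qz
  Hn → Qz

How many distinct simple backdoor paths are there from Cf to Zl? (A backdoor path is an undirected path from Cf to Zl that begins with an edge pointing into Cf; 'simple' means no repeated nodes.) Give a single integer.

A backdoor path from Cf to Zl is any simple undirected path whose first edge points into Cf (i.e. leaves Cf via a parent).
Parents of Cf: {Za}.
Enumerating:
  P1: Cf <- Za -> Jd -> Qz <- Hn -> Mu -> Zl
  P2: Cf <- Za -> Jd -> Qz <- Mu -> Zl
  P3: Cf <- Za -> Jd -> Qz <- Zl
  P4: Cf <- Za -> Zl
  P5: Cf <- Za -> Qz <- Hn -> Mu -> Zl
  P6: Cf <- Za -> Qz <- Mu -> Zl
  P7: Cf <- Za -> Qz <- Zl
That exhausts the simple backdoor paths. Count: 7.

7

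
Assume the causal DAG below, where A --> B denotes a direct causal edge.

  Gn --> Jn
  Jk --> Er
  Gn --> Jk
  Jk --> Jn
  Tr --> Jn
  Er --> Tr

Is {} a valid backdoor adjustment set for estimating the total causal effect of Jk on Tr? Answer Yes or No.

Yes

Backdoor paths from Jk to Tr (paths whose first edge points into Jk):
  P1: Jk <- Gn -> Jn <- Tr
Condition 1 (no descendant of Jk in the set): holds — descendants of Jk are {Er, Jn, Tr}; none are in {}.
Condition 2 (every backdoor path blocked by {}):
  P1: blocked at collider Jn (neither it nor any descendant is in the conditioning set).
{} satisfies the backdoor criterion.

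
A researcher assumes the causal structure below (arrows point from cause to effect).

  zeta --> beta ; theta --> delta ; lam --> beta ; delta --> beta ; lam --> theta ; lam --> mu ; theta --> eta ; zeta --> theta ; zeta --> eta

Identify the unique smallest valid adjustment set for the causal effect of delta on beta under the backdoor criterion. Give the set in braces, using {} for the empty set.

Variables eligible for adjustment (non-descendants of delta, excluding delta and beta): {eta, lam, mu, theta, zeta}.
Backdoor paths from delta to beta:
  P1: delta <- theta <- lam -> beta
  P2: delta <- theta <- zeta -> beta
  P3: delta <- theta -> eta <- zeta -> beta
The empty set is not sufficient: P1 (delta <- theta <- lam -> beta) has no collider blocking it and no conditioned non-collider, so it is open.
Try {theta}:
  P1: blocked at chain node theta ∈ conditioning set.
  P2: blocked at chain node theta ∈ conditioning set.
  P3: blocked at fork node theta ∈ conditioning set.
{theta} contains no descendant of delta and blocks every backdoor path.
No other singleton works — e.g. {lam} leaves P2 open — so {theta} is the unique smallest valid adjustment set.

{theta}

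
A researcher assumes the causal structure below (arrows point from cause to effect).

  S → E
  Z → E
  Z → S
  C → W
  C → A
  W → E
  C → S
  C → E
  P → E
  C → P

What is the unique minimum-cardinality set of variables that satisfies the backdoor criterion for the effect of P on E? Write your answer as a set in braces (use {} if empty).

Variables eligible for adjustment (non-descendants of P, excluding P and E): {A, C, S, W, Z}.
Backdoor paths from P to E:
  P1: P <- C -> S <- Z -> E
  P2: P <- C -> S -> E
  P3: P <- C -> W -> E
  P4: P <- C -> E
The empty set is not sufficient: P2 (P <- C -> S -> E) has no collider blocking it and no conditioned non-collider, so it is open.
Try {C}:
  P1: blocked at fork node C ∈ conditioning set.
  P2: blocked at fork node C ∈ conditioning set.
  P3: blocked at fork node C ∈ conditioning set.
  P4: blocked at fork node C ∈ conditioning set.
{C} contains no descendant of P and blocks every backdoor path.
No other singleton works — e.g. {Z} leaves P2 open — so {C} is the unique smallest valid adjustment set.

{C}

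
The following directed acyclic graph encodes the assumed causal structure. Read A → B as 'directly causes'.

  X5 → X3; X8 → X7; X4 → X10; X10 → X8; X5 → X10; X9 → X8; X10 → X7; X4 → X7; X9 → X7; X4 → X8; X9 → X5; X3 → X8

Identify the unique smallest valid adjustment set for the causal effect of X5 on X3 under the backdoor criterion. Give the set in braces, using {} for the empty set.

Variables eligible for adjustment (non-descendants of X5, excluding X5 and X3): {X4, X9}.
Backdoor paths from X5 to X3:
  P1: X5 <- X9 -> X8 <- X3
  P2: X5 <- X9 -> X7 <- X4 -> X10 -> X8 <- X3
  P3: X5 <- X9 -> X7 <- X4 -> X8 <- X3
  P4: X5 <- X9 -> X7 <- X10 <- X4 -> X8 <- X3
  P5: X5 <- X9 -> X7 <- X10 -> X8 <- X3
  P6: X5 <- X9 -> X7 <- X8 <- X3
Each backdoor path contains an unconditioned collider, so every path is already blocked with the empty conditioning set:
  P1: blocked at collider X8 (neither it nor any descendant is in the conditioning set).
  P2: blocked at collider X7 (neither it nor any descendant is in the conditioning set).
  P3: blocked at collider X7 (neither it nor any descendant is in the conditioning set).
  P4: blocked at collider X7 (neither it nor any descendant is in the conditioning set).
  P5: blocked at collider X7 (neither it nor any descendant is in the conditioning set).
  P6: blocked at collider X7 (neither it nor any descendant is in the conditioning set).
The empty set is therefore the unique smallest valid set.

{}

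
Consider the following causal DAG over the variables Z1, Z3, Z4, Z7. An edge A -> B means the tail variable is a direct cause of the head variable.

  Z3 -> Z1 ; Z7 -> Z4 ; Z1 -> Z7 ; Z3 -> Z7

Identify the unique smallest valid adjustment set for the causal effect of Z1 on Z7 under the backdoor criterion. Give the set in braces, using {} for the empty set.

{Z3}

Variables eligible for adjustment (non-descendants of Z1, excluding Z1 and Z7): {Z3}.
Backdoor paths from Z1 to Z7:
  P1: Z1 <- Z3 -> Z7
The empty set is not sufficient: P1 (Z1 <- Z3 -> Z7) has no collider blocking it and no conditioned non-collider, so it is open.
Try {Z3}:
  P1: blocked at fork node Z3 ∈ conditioning set.
{Z3} contains no descendant of Z1 and blocks every backdoor path.
{Z3} is the unique smallest valid adjustment set.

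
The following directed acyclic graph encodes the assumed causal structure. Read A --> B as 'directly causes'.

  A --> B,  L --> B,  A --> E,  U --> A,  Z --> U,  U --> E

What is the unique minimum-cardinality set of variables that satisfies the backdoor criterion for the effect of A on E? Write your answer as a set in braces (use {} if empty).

{U}

Variables eligible for adjustment (non-descendants of A, excluding A and E): {L, U, Z}.
Backdoor paths from A to E:
  P1: A <- U -> E
The empty set is not sufficient: P1 (A <- U -> E) has no collider blocking it and no conditioned non-collider, so it is open.
Try {U}:
  P1: blocked at fork node U ∈ conditioning set.
{U} contains no descendant of A and blocks every backdoor path.
No other singleton works — e.g. {Z} leaves P1 open — so {U} is the unique smallest valid adjustment set.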